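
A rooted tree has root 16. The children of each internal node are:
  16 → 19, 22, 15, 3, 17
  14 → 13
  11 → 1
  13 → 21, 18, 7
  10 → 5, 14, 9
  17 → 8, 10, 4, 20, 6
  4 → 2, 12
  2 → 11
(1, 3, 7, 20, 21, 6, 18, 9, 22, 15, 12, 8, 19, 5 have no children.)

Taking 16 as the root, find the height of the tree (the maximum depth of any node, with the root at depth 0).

5

The longest root-to-leaf path is 16 – 17 – 10 – 14 – 13 – 7 (5 edges).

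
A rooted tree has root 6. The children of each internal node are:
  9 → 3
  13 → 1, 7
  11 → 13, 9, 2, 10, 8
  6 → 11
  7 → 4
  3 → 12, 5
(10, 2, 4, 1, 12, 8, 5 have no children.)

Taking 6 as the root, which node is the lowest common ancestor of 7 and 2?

11

Ancestors of 7 (toward the root): 7, 13, 11, 6.
Ancestors of 2: 2, 11, 6.
The deepest node appearing in both lists is 11.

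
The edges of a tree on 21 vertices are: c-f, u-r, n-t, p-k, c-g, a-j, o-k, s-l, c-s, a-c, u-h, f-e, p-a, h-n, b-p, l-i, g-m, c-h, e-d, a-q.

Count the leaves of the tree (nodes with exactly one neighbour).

9

Degree-1 nodes: b, d, i, j, m, o, q, r, t — 9 of them.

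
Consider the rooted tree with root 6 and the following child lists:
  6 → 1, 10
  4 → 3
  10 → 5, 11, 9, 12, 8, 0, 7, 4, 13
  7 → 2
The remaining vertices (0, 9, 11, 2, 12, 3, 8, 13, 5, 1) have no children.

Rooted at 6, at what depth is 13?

Path from 6 to 13: 6–10–13, which has 2 edges.

2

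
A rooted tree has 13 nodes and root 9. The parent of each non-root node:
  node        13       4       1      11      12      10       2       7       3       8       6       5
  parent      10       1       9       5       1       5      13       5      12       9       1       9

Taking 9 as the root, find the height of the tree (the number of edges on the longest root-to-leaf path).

4

2 sits deepest: 9-5-10-13-2 — 4 edges from the root.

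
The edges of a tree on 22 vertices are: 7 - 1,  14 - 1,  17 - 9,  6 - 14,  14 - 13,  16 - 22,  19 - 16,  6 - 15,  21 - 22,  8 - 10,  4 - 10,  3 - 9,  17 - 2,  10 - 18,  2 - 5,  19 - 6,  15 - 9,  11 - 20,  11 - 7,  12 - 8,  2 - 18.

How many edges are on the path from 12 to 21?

12

12 - 8 - 10 - 18 - 2 - 17 - 9 - 15 - 6 - 19 - 16 - 22 - 21: 12 edges.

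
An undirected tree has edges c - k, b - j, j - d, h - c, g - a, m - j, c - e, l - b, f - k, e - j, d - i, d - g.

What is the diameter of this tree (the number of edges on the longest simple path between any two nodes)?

Starting from a, a farthest node is f at distance 7.
One longest path: a – g – d – j – e – c – k – f.
So the diameter is 7.

7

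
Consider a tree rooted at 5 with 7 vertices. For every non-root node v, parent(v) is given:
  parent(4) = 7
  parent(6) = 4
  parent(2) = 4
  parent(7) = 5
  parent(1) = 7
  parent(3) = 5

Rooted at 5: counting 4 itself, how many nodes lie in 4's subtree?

Descendants of 4 (including itself): 4, 2, 6. That's 3.

3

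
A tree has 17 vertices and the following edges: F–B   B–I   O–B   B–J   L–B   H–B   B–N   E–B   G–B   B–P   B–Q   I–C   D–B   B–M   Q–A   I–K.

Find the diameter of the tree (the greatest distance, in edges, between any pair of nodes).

A longest path is K–I–B–Q–A, with 4 edges.

4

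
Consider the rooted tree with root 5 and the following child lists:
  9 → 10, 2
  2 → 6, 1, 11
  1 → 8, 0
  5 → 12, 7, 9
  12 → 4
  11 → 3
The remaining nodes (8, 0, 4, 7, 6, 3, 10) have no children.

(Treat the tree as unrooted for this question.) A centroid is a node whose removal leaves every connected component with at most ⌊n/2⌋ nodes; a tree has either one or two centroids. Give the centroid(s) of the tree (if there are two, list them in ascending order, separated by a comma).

2

If 2 is removed the pieces have sizes 6, 3, 2, 1, all ≤ ⌊13/2⌋ = 6.
Every other node leaves some component of size > 6, so the centroid is unique.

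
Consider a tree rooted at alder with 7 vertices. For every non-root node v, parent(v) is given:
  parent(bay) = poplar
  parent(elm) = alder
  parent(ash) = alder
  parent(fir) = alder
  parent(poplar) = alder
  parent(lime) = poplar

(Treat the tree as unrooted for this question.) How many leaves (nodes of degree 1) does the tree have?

5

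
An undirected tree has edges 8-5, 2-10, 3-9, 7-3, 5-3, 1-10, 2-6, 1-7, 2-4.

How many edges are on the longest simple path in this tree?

7

A longest path is 8 – 5 – 3 – 7 – 1 – 10 – 2 – 6, with 7 edges.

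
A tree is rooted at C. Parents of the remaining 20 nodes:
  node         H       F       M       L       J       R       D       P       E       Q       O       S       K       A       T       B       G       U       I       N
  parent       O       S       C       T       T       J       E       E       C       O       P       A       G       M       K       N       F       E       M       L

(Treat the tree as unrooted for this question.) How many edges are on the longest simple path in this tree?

14

BFS from B reaches H last, at distance 14; BFS from H confirms no node is farther.
Path: B - N - L - T - K - G - F - S - A - M - C - E - P - O - H.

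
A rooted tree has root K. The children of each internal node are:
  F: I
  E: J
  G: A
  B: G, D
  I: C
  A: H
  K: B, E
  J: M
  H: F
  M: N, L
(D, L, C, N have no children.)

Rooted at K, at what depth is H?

Climbing from H to the root: H–A–G–B–K. That's 4 steps.

4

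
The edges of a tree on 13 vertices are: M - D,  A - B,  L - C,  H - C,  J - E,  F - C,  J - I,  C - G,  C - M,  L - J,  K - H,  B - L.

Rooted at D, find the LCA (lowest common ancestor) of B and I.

L

Ancestors of B (toward the root): B, L, C, M, D.
Ancestors of I: I, J, L, C, M, D.
The deepest node appearing in both lists is L.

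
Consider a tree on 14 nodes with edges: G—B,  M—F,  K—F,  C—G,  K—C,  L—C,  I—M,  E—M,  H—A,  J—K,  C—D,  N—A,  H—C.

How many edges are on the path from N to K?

4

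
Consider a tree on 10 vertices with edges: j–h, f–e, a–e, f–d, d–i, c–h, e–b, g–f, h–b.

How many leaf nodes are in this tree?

5

The leaves are a, c, g, i, j.
That is 5 leaves.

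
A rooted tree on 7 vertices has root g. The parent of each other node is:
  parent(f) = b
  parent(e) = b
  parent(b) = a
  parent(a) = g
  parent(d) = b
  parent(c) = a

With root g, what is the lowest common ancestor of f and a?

a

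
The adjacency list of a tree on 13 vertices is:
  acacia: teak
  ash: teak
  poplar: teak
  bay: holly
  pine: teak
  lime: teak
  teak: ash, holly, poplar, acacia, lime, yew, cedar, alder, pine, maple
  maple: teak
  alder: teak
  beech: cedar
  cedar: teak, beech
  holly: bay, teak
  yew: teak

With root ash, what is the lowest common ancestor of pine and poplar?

teak

Ancestors of pine (toward the root): pine, teak, ash.
Ancestors of poplar: poplar, teak, ash.
The deepest node appearing in both lists is teak.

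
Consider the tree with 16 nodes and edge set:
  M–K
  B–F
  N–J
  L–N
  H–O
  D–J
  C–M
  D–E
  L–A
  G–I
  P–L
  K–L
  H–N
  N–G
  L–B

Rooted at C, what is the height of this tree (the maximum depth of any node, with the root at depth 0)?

The longest root-to-leaf path is C-M-K-L-N-J-D-E (7 edges).

7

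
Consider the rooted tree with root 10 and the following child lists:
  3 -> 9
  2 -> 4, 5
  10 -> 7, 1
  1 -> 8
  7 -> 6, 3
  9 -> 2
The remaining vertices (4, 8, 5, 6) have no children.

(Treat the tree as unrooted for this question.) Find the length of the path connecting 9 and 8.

9 - 3 - 7 - 10 - 1 - 8: 5 edges.

5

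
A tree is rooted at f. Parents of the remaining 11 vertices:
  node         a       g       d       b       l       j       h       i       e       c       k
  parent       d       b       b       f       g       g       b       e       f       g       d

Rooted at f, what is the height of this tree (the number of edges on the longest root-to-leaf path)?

l sits deepest: f–b–g–l — 3 edges from the root.

3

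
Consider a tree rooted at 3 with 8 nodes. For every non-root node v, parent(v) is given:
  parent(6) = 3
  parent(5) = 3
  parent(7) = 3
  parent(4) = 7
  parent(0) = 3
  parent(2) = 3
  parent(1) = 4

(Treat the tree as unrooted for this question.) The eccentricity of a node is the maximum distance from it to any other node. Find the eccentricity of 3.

3

A farthest node from 3 is 1.
The path 3–7–4–1 has 3 edges.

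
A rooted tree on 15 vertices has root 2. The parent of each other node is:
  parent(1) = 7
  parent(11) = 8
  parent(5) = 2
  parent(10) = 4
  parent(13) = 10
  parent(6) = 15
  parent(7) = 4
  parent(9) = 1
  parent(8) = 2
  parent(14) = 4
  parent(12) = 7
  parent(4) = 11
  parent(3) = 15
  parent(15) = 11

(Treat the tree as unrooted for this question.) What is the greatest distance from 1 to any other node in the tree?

The node farthest from 1 is 5, via 1-7-4-11-8-2-5 — 6 edges.

6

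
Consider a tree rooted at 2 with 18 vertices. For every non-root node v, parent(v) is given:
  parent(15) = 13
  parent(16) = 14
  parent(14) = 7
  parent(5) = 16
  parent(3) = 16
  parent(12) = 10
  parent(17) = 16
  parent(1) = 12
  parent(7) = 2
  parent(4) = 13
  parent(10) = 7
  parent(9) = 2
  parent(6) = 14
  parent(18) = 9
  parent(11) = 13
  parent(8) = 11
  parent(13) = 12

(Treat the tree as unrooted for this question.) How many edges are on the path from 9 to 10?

3

The path is 9 - 2 - 7 - 10, which has 3 edges.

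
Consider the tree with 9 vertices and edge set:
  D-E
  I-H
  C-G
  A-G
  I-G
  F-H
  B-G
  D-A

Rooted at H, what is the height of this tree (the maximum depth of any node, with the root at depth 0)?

5

A deepest node is E, reached by H → I → G → A → D → E.
That path has 5 edges, so the height is 5.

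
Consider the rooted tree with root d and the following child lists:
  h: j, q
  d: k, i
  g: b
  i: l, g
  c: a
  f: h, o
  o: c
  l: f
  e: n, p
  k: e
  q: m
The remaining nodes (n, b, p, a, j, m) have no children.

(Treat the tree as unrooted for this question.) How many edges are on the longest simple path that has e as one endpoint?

A farthest node from e is a (m also at distance 8).
The path e–k–d–i–l–f–o–c–a has 8 edges.

8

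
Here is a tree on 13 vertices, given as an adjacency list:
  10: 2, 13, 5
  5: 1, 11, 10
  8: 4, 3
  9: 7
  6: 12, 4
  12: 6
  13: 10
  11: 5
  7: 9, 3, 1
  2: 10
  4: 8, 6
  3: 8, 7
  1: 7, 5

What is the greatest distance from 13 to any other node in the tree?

A farthest node from 13 is 12.
The path 13-10-5-1-7-3-8-4-6-12 has 9 edges.

9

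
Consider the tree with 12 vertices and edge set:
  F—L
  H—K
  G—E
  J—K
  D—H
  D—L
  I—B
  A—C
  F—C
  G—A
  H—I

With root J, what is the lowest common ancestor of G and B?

Ancestors of G (toward the root): G, A, C, F, L, D, H, K, J.
Ancestors of B: B, I, H, K, J.
The deepest node appearing in both lists is H.

H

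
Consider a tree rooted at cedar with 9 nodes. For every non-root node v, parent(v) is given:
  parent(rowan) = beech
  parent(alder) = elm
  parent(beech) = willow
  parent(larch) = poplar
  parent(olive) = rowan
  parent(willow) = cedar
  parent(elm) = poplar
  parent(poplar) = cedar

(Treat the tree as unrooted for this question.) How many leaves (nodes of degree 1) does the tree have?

3

Exactly 3 nodes have a single neighbour: alder, larch, olive.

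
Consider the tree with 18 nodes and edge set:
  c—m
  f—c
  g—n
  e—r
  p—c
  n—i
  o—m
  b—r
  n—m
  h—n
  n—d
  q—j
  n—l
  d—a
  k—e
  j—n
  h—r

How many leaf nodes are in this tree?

10

Exactly 10 nodes have a single neighbour: a, b, f, g, i, k, l, o, p, q.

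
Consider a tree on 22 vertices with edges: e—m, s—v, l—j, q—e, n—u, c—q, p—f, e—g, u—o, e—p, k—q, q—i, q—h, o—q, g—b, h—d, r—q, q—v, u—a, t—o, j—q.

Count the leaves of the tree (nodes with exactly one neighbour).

Exactly 13 nodes have a single neighbour: a, b, c, d, f, i, k, l, m, n, r, s, t.

13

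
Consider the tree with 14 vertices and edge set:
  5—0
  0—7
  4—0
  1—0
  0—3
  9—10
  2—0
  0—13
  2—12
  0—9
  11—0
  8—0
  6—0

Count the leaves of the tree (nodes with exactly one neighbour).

Degree-1 nodes: 1, 3, 4, 5, 6, 7, 8, 10, 11, 12, 13 — 11 of them.

11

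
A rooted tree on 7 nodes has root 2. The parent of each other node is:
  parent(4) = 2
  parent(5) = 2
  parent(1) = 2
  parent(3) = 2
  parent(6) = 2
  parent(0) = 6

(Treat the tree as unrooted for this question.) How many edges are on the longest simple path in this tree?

A longest path is 0-6-2-4, with 3 edges.

3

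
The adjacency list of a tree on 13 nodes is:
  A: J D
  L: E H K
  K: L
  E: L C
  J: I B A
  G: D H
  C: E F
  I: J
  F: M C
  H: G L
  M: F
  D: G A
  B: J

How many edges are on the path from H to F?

H–L–E–C–F: 4 edges.

4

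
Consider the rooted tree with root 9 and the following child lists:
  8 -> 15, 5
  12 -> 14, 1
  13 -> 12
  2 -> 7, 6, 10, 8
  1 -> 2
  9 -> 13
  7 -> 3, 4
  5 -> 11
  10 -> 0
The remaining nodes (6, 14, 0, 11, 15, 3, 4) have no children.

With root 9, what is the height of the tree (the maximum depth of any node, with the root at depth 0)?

7

11 sits deepest: 9 – 13 – 12 – 1 – 2 – 8 – 5 – 11 — 7 edges from the root.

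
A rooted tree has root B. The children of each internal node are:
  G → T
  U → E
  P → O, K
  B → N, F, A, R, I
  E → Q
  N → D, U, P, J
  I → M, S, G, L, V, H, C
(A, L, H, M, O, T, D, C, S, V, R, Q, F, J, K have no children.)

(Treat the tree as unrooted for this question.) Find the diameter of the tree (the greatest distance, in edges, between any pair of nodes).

7

Starting from Q, a farthest node is T at distance 7.
One longest path: Q-E-U-N-B-I-G-T.
So the diameter is 7.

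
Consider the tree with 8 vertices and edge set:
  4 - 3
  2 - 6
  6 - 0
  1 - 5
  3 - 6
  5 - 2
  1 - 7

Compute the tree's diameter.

6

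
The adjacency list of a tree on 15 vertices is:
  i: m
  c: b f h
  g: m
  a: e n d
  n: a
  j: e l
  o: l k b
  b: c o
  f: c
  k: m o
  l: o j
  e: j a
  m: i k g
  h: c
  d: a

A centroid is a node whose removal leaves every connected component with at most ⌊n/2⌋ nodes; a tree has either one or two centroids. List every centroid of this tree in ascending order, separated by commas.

o

If o is removed the pieces have sizes 6, 4, 4, all ≤ ⌊15/2⌋ = 7.
Every other node leaves some component of size > 7, so the centroid is unique.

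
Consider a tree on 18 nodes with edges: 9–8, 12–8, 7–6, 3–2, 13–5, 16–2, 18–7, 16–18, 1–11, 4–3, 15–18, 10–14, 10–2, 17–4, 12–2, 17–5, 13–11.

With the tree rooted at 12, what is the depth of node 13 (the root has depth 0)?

6

Climbing from 13 to the root: 13–5–17–4–3–2–12. That's 6 steps.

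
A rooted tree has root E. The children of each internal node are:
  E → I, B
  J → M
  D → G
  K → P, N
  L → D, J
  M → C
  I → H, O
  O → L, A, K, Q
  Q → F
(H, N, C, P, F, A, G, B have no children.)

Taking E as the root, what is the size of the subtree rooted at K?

Descendants of K (including itself): K, P, N. That's 3.

3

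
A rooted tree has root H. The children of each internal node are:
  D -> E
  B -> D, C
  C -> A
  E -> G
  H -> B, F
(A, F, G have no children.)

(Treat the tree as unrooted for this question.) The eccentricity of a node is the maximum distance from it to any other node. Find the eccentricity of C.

4

A farthest node from C is G.
The path C–B–D–E–G has 4 edges.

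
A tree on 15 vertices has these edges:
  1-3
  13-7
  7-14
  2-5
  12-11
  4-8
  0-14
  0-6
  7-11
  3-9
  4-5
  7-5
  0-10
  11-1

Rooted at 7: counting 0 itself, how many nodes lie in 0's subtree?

3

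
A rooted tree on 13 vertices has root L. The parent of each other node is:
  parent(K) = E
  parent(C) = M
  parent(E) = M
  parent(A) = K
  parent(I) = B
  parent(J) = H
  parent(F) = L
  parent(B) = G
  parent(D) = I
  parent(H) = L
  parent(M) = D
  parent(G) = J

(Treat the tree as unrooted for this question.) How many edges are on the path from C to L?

8

The path is C – M – D – I – B – G – J – H – L, which has 8 edges.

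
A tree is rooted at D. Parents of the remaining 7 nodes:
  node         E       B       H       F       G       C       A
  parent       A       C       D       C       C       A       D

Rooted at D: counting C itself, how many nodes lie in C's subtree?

4

The subtree rooted at C contains: C, B, G, F — 4 nodes.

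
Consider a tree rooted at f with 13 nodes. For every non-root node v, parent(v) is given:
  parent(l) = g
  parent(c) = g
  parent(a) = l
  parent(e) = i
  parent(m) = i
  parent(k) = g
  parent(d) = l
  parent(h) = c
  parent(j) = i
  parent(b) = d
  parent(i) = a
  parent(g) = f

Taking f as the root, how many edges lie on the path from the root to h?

3

Climbing from h to the root: h–c–g–f. That's 3 steps.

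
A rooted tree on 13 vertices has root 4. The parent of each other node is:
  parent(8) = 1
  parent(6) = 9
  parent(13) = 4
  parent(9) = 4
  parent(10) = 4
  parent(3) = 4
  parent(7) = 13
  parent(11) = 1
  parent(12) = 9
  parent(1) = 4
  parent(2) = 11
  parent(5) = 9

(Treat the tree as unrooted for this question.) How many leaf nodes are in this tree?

8

The leaves are 2, 3, 5, 6, 7, 8, 10, 12.
That is 8 leaves.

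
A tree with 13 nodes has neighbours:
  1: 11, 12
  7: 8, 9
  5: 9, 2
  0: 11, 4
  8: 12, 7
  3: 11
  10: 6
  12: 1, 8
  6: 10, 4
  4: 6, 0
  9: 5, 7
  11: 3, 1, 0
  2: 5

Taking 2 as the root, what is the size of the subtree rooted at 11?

The subtree rooted at 11 contains: 11, 3, 0, 4, 6, 10 — 6 nodes.

6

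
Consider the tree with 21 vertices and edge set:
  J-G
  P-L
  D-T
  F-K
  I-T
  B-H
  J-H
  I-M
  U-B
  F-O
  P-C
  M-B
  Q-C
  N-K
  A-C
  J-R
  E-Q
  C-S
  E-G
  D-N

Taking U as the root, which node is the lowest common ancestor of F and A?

B

Ancestors of F (toward the root): F, K, N, D, T, I, M, B, U.
Ancestors of A: A, C, Q, E, G, J, H, B, U.
The deepest node appearing in both lists is B.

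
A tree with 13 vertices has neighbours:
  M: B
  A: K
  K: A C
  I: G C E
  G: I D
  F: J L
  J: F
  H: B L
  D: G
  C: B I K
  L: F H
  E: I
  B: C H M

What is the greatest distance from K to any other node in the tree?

6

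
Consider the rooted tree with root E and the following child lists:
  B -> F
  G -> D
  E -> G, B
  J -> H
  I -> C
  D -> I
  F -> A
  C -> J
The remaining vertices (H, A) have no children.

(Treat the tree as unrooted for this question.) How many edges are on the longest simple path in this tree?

9

A longest path is H - J - C - I - D - G - E - B - F - A, with 9 edges.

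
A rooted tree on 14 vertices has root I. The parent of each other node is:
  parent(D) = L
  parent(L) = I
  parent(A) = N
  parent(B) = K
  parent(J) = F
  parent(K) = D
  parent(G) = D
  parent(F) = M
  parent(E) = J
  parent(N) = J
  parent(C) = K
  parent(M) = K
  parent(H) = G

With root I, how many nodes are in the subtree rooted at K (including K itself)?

9

The subtree rooted at K contains: K, M, B, C, F, J, N, E, A — 9 nodes.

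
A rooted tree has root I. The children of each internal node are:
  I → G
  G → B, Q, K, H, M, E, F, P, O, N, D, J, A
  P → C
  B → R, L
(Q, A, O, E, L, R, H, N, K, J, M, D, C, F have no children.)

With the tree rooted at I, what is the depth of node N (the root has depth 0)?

I–G–N — 2 edges.

2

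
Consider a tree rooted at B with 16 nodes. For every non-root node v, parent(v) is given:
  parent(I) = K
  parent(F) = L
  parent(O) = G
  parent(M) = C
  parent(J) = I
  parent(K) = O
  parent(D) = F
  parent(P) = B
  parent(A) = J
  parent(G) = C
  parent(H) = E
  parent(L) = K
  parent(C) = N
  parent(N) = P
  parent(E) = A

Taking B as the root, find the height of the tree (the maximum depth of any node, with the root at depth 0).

11

A deepest node is H, reached by B–P–N–C–G–O–K–I–J–A–E–H.
That path has 11 edges, so the height is 11.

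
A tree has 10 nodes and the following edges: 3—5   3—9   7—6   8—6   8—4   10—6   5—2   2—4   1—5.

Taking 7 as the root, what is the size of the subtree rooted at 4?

6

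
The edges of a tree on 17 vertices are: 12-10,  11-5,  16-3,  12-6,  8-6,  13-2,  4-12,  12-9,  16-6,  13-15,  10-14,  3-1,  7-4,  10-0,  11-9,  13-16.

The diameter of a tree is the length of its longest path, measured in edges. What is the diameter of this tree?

Starting from 1, a farthest node is 5 at distance 7.
One longest path: 1 - 3 - 16 - 6 - 12 - 9 - 11 - 5.
So the diameter is 7.

7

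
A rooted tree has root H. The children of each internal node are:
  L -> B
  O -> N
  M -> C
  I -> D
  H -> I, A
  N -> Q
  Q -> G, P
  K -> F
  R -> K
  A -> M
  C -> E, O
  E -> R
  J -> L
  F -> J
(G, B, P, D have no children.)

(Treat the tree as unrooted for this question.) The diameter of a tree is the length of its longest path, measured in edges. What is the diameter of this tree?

12

A longest path is D - I - H - A - M - C - E - R - K - F - J - L - B, with 12 edges.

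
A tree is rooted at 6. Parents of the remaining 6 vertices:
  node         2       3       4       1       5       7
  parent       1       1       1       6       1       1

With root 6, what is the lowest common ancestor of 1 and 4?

Ancestors of 1 (toward the root): 1, 6.
Ancestors of 4: 4, 1, 6.
The deepest node appearing in both lists is 1.

1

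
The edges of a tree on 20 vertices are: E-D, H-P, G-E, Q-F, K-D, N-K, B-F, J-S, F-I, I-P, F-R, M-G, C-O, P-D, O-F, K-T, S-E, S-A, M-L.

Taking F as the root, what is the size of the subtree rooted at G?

3

Descendants of G (including itself): G, M, L. That's 3.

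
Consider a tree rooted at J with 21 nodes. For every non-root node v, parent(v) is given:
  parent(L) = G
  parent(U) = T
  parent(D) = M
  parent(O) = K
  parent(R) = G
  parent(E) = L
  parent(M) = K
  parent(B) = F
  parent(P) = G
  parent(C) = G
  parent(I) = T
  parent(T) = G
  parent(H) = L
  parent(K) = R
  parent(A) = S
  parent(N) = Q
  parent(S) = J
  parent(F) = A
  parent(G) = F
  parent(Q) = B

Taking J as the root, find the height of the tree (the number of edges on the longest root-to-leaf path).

The longest root-to-leaf path is J → S → A → F → G → R → K → M → D (8 edges).

8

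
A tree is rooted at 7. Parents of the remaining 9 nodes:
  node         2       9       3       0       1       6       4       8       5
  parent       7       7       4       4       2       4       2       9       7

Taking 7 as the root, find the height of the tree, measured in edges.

A deepest node is 0, reached by 7 – 2 – 4 – 0.
That path has 3 edges, so the height is 3.

3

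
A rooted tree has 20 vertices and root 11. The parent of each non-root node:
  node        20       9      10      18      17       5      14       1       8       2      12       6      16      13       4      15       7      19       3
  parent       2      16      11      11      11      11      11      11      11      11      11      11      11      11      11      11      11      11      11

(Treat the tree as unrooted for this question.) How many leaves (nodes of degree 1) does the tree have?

17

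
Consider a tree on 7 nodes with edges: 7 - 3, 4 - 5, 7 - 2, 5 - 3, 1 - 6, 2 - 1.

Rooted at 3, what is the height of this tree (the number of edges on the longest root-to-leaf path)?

The longest root-to-leaf path is 3-7-2-1-6 (4 edges).

4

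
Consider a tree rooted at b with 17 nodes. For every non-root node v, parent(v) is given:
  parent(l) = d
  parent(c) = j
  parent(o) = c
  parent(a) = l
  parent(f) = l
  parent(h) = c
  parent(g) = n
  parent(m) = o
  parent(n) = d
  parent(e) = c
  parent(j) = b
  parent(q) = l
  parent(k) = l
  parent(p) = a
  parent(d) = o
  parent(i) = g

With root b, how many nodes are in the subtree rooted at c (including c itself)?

The subtree rooted at c contains: c, o, h, e, d, m, l, n, f, q, a, k, g, p, i — 15 nodes.

15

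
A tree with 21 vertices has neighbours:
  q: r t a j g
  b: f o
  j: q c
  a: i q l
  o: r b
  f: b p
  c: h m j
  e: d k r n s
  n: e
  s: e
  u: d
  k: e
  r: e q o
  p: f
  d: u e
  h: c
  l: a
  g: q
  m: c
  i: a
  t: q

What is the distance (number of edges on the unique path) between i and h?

The path is i - a - q - j - c - h, which has 5 edges.

5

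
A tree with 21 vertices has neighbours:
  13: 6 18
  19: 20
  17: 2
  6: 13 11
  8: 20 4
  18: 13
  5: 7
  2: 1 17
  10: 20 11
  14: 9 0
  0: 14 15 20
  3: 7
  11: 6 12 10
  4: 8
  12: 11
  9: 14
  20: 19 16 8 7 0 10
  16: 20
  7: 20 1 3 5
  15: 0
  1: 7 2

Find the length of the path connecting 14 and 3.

4

The path is 14 – 0 – 20 – 7 – 3, which has 4 edges.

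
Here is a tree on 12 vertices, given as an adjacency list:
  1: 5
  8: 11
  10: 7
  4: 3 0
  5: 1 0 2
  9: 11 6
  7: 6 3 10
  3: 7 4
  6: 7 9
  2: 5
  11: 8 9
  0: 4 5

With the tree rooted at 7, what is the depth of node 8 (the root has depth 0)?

Climbing from 8 to the root: 8–11–9–6–7. That's 4 steps.

4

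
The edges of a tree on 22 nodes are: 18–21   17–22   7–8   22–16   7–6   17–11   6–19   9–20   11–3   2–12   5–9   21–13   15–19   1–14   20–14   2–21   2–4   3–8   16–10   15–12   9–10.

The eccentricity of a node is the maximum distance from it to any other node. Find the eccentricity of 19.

Distances from 19 peak at 13, attained at 1.
19 – 6 – 7 – 8 – 3 – 11 – 17 – 22 – 16 – 10 – 9 – 20 – 14 – 1

13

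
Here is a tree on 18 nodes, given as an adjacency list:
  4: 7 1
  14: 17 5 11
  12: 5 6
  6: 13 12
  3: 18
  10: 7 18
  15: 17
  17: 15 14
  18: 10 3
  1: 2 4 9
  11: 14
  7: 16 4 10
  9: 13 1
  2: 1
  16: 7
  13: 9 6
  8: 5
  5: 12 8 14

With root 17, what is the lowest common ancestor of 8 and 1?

8's ancestor chain is 8, 5, 14, 17 and 1's is 1, 9, 13, 6, 12, 5, 14, 17; they first meet at 5.

5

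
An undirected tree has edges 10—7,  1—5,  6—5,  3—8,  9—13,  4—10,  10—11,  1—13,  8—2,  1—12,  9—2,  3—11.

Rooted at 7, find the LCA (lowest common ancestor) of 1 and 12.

Ancestors of 1 (toward the root): 1, 13, 9, 2, 8, 3, 11, 10, 7.
Ancestors of 12: 12, 1, 13, 9, 2, 8, 3, 11, 10, 7.
The deepest node appearing in both lists is 1.

1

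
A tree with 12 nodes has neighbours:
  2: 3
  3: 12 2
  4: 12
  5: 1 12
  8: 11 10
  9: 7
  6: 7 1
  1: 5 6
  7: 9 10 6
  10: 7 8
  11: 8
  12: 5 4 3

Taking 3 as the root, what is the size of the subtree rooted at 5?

8

The subtree rooted at 5 contains: 5, 1, 6, 7, 9, 10, 8, 11 — 8 nodes.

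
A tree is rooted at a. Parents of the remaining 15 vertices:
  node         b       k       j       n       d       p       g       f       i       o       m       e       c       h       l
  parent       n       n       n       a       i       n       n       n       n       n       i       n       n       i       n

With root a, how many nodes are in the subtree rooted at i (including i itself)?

4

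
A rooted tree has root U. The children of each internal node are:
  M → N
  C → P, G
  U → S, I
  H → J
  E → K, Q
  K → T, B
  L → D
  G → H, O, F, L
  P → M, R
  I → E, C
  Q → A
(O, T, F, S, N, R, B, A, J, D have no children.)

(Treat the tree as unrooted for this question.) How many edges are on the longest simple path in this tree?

7

Starting from A, a farthest node is J at distance 7.
One longest path: A-Q-E-I-C-G-H-J.
So the diameter is 7.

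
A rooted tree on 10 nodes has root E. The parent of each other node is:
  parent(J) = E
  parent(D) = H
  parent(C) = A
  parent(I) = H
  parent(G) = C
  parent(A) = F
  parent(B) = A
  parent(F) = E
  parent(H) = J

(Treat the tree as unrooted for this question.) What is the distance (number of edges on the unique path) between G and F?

3

The path is G - C - A - F, which has 3 edges.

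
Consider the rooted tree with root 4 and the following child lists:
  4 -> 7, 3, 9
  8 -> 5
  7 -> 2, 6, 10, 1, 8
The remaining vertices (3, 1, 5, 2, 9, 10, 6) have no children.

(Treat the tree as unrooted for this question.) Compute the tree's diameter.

BFS from 5 reaches 3 last, at distance 4; BFS from 3 confirms no node is farther.
Path: 5 - 8 - 7 - 4 - 3.

4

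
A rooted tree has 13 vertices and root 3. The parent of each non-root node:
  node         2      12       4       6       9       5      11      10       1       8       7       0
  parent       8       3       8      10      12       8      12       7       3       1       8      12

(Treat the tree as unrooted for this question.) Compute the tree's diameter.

Starting from 6, a farthest node is 9 at distance 7.
One longest path: 6 – 10 – 7 – 8 – 1 – 3 – 12 – 9.
So the diameter is 7.

7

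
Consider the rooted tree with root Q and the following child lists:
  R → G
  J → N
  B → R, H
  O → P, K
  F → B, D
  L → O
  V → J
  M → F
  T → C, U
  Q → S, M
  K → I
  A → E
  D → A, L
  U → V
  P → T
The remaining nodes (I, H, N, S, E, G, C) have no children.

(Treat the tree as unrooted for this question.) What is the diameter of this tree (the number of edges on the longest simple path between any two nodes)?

BFS from N reaches G last, at distance 12; BFS from G confirms no node is farther.
Path: N–J–V–U–T–P–O–L–D–F–B–R–G.

12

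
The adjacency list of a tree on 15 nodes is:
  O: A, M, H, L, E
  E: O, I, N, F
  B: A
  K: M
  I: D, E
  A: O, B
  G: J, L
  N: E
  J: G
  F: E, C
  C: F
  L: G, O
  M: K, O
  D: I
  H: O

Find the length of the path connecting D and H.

4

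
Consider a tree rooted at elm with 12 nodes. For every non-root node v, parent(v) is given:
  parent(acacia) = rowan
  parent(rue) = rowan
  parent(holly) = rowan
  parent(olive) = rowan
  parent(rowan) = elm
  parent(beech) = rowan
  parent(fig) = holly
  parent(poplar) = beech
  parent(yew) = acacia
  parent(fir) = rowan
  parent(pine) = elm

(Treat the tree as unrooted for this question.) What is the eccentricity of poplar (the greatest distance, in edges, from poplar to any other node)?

The node farthest from poplar is fig (yew, pine also at distance 4), via poplar-beech-rowan-holly-fig — 4 edges.

4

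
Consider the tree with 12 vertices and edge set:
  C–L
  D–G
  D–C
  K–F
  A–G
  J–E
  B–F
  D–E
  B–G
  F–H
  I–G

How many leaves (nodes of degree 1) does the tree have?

6

Degree-1 nodes: A, H, I, J, K, L — 6 of them.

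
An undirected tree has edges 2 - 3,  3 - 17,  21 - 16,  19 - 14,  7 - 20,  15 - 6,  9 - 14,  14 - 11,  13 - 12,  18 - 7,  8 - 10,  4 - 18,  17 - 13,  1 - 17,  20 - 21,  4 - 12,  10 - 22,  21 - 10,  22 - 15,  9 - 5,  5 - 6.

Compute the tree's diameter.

Starting from 11, a farthest node is 2 at distance 17.
One longest path: 11 - 14 - 9 - 5 - 6 - 15 - 22 - 10 - 21 - 20 - 7 - 18 - 4 - 12 - 13 - 17 - 3 - 2.
So the diameter is 17.

17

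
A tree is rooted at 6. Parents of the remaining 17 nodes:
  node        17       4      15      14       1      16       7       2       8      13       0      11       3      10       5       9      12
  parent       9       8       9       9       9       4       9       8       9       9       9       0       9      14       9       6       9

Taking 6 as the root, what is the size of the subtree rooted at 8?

The subtree rooted at 8 contains: 8, 4, 2, 16 — 4 nodes.

4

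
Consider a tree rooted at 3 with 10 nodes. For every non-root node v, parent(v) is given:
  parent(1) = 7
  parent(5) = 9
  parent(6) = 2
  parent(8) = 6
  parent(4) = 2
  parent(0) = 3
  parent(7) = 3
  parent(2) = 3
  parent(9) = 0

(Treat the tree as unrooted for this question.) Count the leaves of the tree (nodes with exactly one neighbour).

4

Degree-1 nodes: 1, 4, 5, 8 — 4 of them.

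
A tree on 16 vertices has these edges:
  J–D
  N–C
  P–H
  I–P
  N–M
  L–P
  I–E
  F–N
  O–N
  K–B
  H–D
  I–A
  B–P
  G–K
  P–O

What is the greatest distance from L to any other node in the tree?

4

The node farthest from L is M (G, C, F, J also at distance 4), via L-P-O-N-M — 4 edges.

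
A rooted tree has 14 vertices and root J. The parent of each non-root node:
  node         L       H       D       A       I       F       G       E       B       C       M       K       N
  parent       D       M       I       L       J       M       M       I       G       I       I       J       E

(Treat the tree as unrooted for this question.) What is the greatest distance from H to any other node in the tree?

5

A farthest node from H is A.
The path H–M–I–D–L–A has 5 edges.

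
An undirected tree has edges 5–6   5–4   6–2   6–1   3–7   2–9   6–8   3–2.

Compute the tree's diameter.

BFS from 4 reaches 7 last, at distance 5; BFS from 7 confirms no node is farther.
Path: 4-5-6-2-3-7.

5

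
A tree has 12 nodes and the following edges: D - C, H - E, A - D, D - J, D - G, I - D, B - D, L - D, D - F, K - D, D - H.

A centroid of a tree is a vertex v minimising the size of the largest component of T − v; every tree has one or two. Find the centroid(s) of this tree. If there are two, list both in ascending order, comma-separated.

D

Removing D splits the tree into components of sizes 2, 1, 1, 1, 1, 1, 1, 1, 1, 1; the largest is 2 ≤ ⌊12/2⌋ = 6.
No neighbour of D does as well, so D is the unique centroid.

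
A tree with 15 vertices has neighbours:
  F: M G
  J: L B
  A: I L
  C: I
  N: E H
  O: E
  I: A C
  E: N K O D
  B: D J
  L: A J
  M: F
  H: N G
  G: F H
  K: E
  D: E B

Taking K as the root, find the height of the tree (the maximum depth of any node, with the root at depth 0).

8

The longest root-to-leaf path is K–E–D–B–J–L–A–I–C (8 edges).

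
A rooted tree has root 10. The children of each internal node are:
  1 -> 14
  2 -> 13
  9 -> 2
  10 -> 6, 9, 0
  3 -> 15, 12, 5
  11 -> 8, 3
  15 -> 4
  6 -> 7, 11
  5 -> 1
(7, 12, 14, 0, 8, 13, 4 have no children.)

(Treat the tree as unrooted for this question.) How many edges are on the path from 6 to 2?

3

Walking from 6: 6 - 10 - 9 - 2. Length 3.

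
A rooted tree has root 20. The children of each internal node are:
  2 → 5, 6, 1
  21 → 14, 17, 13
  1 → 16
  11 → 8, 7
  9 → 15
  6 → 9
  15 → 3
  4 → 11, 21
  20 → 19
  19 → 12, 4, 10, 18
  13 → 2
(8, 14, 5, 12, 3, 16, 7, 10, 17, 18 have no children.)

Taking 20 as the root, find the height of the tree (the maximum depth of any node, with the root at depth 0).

3 sits deepest: 20 → 19 → 4 → 21 → 13 → 2 → 6 → 9 → 15 → 3 — 9 edges from the root.

9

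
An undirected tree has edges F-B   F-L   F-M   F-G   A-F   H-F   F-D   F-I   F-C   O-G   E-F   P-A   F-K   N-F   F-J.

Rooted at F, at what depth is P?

2

F – A – P — 2 edges.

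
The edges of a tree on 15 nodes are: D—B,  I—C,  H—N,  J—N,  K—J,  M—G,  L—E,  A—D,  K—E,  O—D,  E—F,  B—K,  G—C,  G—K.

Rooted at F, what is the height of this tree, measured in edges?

5

A deepest node is O, reached by F–E–K–B–D–O.
That path has 5 edges, so the height is 5.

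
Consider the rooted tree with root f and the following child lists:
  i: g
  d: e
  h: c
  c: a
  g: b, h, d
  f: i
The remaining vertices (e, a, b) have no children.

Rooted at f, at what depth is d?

Path from f to d: f – i – g – d, which has 3 edges.

3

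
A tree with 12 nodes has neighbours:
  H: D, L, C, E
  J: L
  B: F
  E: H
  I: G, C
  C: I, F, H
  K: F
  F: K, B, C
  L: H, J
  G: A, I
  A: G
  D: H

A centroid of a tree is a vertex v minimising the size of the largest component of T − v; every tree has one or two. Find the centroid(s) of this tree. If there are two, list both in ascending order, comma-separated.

C

Removing C splits the tree into components of sizes 5, 3, 3; the largest is 5 ≤ ⌊12/2⌋ = 6.
Every other node leaves some component of size > 6, so the centroid is unique.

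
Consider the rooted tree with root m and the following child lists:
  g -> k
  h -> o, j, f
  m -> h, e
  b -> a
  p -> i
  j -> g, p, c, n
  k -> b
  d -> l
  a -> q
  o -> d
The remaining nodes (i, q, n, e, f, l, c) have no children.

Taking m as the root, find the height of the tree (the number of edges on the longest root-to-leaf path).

q sits deepest: m–h–j–g–k–b–a–q — 7 edges from the root.

7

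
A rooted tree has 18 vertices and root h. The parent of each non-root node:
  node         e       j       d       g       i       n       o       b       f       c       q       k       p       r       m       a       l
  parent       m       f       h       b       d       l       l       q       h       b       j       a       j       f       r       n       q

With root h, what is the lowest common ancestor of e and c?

e's ancestor chain is e, m, r, f, h and c's is c, b, q, j, f, h; they first meet at f.

f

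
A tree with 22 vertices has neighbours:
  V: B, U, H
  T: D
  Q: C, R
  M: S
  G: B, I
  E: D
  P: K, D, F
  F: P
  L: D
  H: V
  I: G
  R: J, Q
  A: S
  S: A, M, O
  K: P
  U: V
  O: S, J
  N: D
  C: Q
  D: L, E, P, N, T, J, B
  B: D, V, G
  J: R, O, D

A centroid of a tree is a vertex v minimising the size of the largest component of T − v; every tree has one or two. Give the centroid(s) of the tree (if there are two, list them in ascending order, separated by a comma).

D

Delete D: the remaining components have sizes 8, 6, 3, 1, 1, 1, 1. Max 8 ≤ 11, so D is a centroid.
No neighbour of D does as well, so D is the unique centroid.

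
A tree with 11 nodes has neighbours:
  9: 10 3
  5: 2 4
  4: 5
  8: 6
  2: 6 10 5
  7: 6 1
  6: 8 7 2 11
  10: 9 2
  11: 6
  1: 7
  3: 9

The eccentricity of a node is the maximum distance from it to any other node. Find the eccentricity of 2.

The node farthest from 2 is 1 (3 also at distance 3), via 2–6–7–1 — 3 edges.

3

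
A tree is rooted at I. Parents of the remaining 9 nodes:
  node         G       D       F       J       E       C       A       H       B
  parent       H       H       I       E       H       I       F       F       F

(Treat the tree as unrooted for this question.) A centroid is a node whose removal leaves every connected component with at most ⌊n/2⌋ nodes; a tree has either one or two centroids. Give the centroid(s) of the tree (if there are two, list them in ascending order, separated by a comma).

F, H

Removing F splits the tree into components of sizes 5, 2, 1, 1; the largest is 5 ≤ ⌊10/2⌋ = 5.
Its neighbour H also leaves a largest component of size 5, so both are centroids.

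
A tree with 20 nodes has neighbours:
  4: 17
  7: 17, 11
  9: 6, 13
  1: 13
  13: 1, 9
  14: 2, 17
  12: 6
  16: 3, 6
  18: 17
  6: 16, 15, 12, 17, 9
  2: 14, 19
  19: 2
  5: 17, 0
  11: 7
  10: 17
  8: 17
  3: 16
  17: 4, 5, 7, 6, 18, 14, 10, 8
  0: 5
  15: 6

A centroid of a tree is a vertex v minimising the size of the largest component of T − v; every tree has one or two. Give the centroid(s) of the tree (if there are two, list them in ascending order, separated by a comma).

17

Delete 17: the remaining components have sizes 8, 3, 2, 2, 1, 1, 1, 1. Max 8 ≤ 10, so 17 is a centroid.
No neighbour of 17 does as well, so 17 is the unique centroid.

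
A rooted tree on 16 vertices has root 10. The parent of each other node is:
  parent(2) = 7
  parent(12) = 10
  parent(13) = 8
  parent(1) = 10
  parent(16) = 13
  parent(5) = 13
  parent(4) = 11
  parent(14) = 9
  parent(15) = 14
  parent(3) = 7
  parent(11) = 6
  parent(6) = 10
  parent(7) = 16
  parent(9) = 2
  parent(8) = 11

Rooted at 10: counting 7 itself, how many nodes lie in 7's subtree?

6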